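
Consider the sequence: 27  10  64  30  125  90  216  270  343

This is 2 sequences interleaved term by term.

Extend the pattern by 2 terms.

Split by position mod 2 into 2 tracks.
Subsequence A = 27, 64, 125, 216, 343: the cubes 3³, 4³, 5³, ….
Subsequence B = 10, 30, 90, 270: geometric with ratio 3.
The 10th slot belongs to subsequence B; its 5th term is 810.
The 11th slot belongs to subsequence A; its 6th term is 512.

810, 512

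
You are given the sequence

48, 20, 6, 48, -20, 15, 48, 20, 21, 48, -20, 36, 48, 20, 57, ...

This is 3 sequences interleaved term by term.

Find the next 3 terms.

Split by position mod 3 into 3 tracks.
Subsequence A is 48, 48, 48, 48, 48, which is the constant sequence 48.
Subsequence B is 20, -20, 20, -20, 20, which is oscillating between 20 and -20.
Subsequence C is 6, 15, 21, 36, 57, which is Fibonacci-style (each term is the sum of the two before it).
Term 16 comes from subsequence A (its 6th entry): 48.
Position 17 → subsequence B, term 6 = -20.
The 18th slot belongs to subsequence C; its 6th term is 93.

48, -20, 93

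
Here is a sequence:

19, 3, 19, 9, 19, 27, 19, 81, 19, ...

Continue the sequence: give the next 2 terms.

Split by position mod 2 into 2 tracks.
Track A: 19, 19, 19, 19, 19. Constant 19.
Track B: 3, 9, 27, 81. Successive powers of 3.
The 10th slot belongs to track B; its 5th term is 243.
The 11th slot belongs to track A; its 6th term is 19.

243, 19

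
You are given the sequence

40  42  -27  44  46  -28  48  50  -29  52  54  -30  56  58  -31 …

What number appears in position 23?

The slot pattern repeats as AAB (period 3), so there are 2 interleaved tracks.
Track A: 40, 42, 44, 46, 48, 50, 52, 54, 56, 58 (linear: a_n = 38 + 2·n).
Track B: -27, -28, -29, -30, -31 (subtracting 1 each time).
Position 23 → track A, term 16 = 70.

70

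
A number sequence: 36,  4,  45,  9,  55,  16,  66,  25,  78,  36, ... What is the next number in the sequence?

Positions 1, 3, 5, … form one subsequence and positions 2, 4, 6, … form another.
Track A is 36, 45, 55, 66, 78, which is triangular numbers n(n+1)/2 for n = 8, 9, ….
Track B is 4, 9, 16, 25, 36, which is perfect squares starting at 2².
Position 11 → track A, term 6 = 91.

91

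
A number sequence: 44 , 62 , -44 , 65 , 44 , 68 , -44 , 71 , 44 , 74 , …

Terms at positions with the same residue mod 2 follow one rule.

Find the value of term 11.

Positions 1, 3, 5, … form one subsequence and positions 2, 4, 6, … form another.
Stream A: 44, -44, 44, -44, 44. The oscillation 44·(−1)^(n+1).
Stream B: 62, 65, 68, 71, 74. Adding 3 each time.
Position 11 → stream A, term 6 = -44.

-44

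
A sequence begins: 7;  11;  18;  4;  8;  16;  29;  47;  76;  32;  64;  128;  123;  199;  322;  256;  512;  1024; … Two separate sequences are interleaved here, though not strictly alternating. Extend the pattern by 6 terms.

521, 843, 1364, 2048, 4096, 8192

The slot pattern repeats as AAABBB (period 6), so there are 2 interleaved tracks.
Subsequence A: 7, 11, 18, 29, 47, 76, 123, 199, 322 — each term equals the sum of the previous two.
Subsequence B: 4, 8, 16, 32, 64, 128, 256, 512, 1024 — a geometric progression (common ratio 2).
Term 19 comes from subsequence A (its 10th entry): 521.
Position 20 → subsequence A, term 11 = 843.
Position 21 → subsequence A, term 12 = 1364.
Term 22 comes from subsequence B (its 10th entry): 2048.
Position 23 falls in subsequence B as its term 11, giving 4096.
The 24th slot belongs to subsequence B; its 12th term is 8192.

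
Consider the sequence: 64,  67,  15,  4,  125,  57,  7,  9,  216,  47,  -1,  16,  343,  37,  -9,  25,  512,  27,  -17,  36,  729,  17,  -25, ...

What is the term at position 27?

-33

Split by position mod 4 into 4 tracks.
Track A: 64, 125, 216, 343, 512, 729 (consecutive cubes n³ from n = 4).
Track B: 67, 57, 47, 37, 27, 17 (linear: a_n = 77 − 10·n).
Track C: 15, 7, -1, -9, -17, -25 (arithmetic with common difference −8).
Track D: 4, 9, 16, 25, 36 (the squares 2², 3², 4², …).
The 27th slot belongs to track C; its 7th term is -33.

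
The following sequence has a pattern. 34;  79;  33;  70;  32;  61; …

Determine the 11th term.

The terms cycle through 2 interleaved subsequences.
Track A is 34, 33, 32, which is subtracting 1 each time.
Track B is 79, 70, 61, which is linear: a_n = 88 − 9·n.
Term 11 comes from track A (its 6th entry): 29.

29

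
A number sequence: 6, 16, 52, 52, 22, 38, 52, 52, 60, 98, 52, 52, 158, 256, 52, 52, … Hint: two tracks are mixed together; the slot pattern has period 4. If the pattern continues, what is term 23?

52

Reading positions in blocks of 4 reveals the pattern AABB — 2 tracks woven together.
Subsequence A is 6, 16, 22, 38, 60, 98, 158, 256, which is a Fibonacci-like recurrence a_n = a_{n-1} + a_{n-2}.
Subsequence B is 52, 52, 52, 52, 52, 52, 52, 52, which is always 52.
Position 23 → subsequence B, term 11 = 52.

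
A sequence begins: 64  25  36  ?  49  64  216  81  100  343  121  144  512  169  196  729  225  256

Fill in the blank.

125

The slot pattern repeats as ABB (period 3), so there are 2 interleaved tracks.
Track A = 64, ?, 216, 343, 512, 729: perfect cubes starting at 4³.
Track B = 25, 36, 49, 64, 81, 100, 121, 144, 169, 196, 225, 256: consecutive squares n² from n = 5.
The gap is track A's term 2; the rule gives 125.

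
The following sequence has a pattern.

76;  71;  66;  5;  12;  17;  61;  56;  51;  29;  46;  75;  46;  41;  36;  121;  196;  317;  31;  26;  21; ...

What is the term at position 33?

Reading positions in blocks of 6 reveals the pattern AAABBB — 2 tracks woven together.
Subsequence A = 76, 71, 66, 61, 56, 51, 46, 41, 36, 31, 26, 21: arithmetic with common difference −5.
Subsequence B = 5, 12, 17, 29, 46, 75, 121, 196, 317: each term equals the sum of the previous two.
Term 33 comes from subsequence A (its 18th entry): -9.

-9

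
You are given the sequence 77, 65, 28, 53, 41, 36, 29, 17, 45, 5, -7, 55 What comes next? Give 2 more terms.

The slot pattern repeats as AAB (period 3), so there are 2 interleaved tracks.
Stream A: 77, 65, 53, 41, 29, 17, 5, -7 (linear: a_n = 89 − 12·n).
Stream B: 28, 36, 45, 55 (triangular numbers starting at T_7).
Position 13 → stream A, term 9 = -19.
The 14th slot belongs to stream A; its 10th term is -31.

-19, -31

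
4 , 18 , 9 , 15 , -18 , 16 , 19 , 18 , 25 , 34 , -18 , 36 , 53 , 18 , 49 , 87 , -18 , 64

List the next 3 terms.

Split by position mod 3: positions 1, 4, 7, … form one track, and each other residue class forms its own.
Track A: 4, 15, 19, 34, 53, 87 (Fibonacci-style (each term is the sum of the two before it)).
Track B: 18, -18, 18, -18, 18, -18 (oscillating between 18 and -18).
Track C: 9, 16, 25, 36, 49, 64 (consecutive squares n² from n = 3).
The 19th slot belongs to track A; its 7th term is 140.
Term 20 comes from track B (its 7th entry): 18.
Term 21 comes from track C (its 7th entry): 81.

140, 18, 81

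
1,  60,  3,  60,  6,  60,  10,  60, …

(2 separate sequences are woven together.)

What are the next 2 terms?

The terms cycle through 2 interleaved subsequences.
Track A is 1, 3, 6, 10, which is the triangular numbers T_1, T_2, ….
Track B is 60, 60, 60, 60, which is constant 60.
The 9th slot belongs to track A; its 5th term is 15.
Position 10 falls in track B as its term 5, giving 60.

15, 60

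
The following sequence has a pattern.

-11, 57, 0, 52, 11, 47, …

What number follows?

22

The terms cycle through 2 interleaved subsequences.
Stream A = -11, 0, 11: adding 11 each time.
Stream B = 57, 52, 47: arithmetic, step −5.
Term 7 comes from stream A (its 4th entry): 22.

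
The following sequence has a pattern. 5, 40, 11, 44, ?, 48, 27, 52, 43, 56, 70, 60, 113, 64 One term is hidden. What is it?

16

Split by position mod 2 into 2 tracks.
Track A = 5, 11, ?, 27, 43, 70, 113: each term equals the sum of the previous two.
Track B = 40, 44, 48, 52, 56, 60, 64: adding 4 each time.
Filling track A at index 3 by its rule yields 16.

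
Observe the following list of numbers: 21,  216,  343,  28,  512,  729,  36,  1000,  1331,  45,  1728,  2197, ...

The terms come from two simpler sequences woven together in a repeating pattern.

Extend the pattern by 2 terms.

55, 2744

Reading positions in blocks of 3 reveals the pattern ABB — 2 tracks woven together.
Stream A = 21, 28, 36, 45: triangular numbers starting at T_6.
Stream B = 216, 343, 512, 729, 1000, 1331, 1728, 2197: the cubes 6³, 7³, 8³, ….
Term 13 comes from stream A (its 5th entry): 55.
Position 14 → stream B, term 9 = 2744.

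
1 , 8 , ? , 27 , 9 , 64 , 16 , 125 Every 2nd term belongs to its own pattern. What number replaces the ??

Positions 1, 3, 5, … form one subsequence and positions 2, 4, 6, … form another.
Track A = 1, ?, 9, 16: the squares 1², 2², 3², ….
Track B = 8, 27, 64, 125: the cubes 2³, 3³, 4³, ….
So the missing entry in track A is 4.

4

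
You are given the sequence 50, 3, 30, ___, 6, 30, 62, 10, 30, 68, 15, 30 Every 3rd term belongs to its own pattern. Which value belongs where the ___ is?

56

Read the sequence 3 terms at a time; column i is its own pattern.
Track A = 50, ?, 62, 68: adding 6 each time.
Track B = 3, 6, 10, 15: triangular numbers starting at T_2.
Track C = 30, 30, 30, 30: constant 30.
Filling track A at index 2 by its rule yields 56.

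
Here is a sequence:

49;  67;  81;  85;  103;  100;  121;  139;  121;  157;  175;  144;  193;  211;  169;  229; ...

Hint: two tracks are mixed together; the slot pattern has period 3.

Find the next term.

Reading positions in blocks of 3 reveals the pattern AAB — 2 tracks woven together.
Subsequence A is 49, 67, 85, 103, 121, 139, 157, 175, 193, 211, 229, which is arithmetic, step +18.
Subsequence B is 81, 100, 121, 144, 169, which is the squares 9², 10², 11², ….
Term 17 comes from subsequence A (its 12th entry): 247.

247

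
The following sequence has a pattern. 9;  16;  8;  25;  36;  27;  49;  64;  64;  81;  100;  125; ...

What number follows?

The slot pattern repeats as AAB (period 3), so there are 2 interleaved tracks.
Track A: 9, 16, 25, 36, 49, 64, 81, 100. The squares 3², 4², 5², ….
Track B: 8, 27, 64, 125. Consecutive cubes n³ from n = 2.
Position 13 → track A, term 9 = 121.

121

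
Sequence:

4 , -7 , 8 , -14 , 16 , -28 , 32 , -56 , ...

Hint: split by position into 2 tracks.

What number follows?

Odd-indexed and even-indexed terms follow separate rules.
Stream A is 4, 8, 16, 32, which is powers 2^2, 2^3, 2^4, ….
Stream B is -7, -14, -28, -56, which is a geometric progression (common ratio 2).
Position 9 → stream A, term 5 = 64.

64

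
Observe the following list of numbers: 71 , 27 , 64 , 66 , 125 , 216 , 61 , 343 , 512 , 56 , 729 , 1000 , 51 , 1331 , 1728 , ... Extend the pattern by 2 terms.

46, 2197

Positions follow the repeating pattern ABB; grouping by letter gives 2 tracks.
Track A: 71, 66, 61, 56, 51 (arithmetic, step −5).
Track B: 27, 64, 125, 216, 343, 512, 729, 1000, 1331, 1728 (the cubes 3³, 4³, 5³, …).
Term 16 comes from track A (its 6th entry): 46.
Position 17 → track B, term 11 = 2197.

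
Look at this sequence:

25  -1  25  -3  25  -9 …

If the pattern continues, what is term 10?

-81

Odd-indexed and even-indexed terms follow separate rules.
Stream A: 25, 25, 25 — constant 25.
Stream B: -1, -3, -9 — a geometric progression (common ratio 3).
The 10th slot belongs to stream B; its 5th term is -81.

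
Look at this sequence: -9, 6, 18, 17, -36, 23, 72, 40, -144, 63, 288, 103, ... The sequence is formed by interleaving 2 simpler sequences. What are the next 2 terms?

Odd-indexed and even-indexed terms follow separate rules.
Subsequence A: -9, 18, -36, 72, -144, 288 — geometric with ratio -2.
Subsequence B: 6, 17, 23, 40, 63, 103 — Fibonacci-style (each term is the sum of the two before it).
Position 13 falls in subsequence A as its term 7, giving -576.
The 14th slot belongs to subsequence B; its 7th term is 166.

-576, 166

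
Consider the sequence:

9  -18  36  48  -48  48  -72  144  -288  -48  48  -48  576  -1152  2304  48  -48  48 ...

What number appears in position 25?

36864

Positions follow the repeating pattern AAABBB; grouping by letter gives 2 tracks.
Track A: 9, -18, 36, -72, 144, -288, 576, -1152, 2304 (multiplying by -2 each time).
Track B: 48, -48, 48, -48, 48, -48, 48, -48, 48 (oscillating between 48 and -48).
Term 25 comes from track A (its 13th entry): 36864.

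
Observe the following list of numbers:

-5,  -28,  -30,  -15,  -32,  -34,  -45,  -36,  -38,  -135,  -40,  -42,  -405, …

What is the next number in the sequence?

Positions follow the repeating pattern ABB; grouping by letter gives 2 tracks.
Track A: -5, -15, -45, -135, -405. Multiplying by 3 each time.
Track B: -28, -30, -32, -34, -36, -38, -40, -42. Subtracting 2 each time.
Term 14 comes from track B (its 9th entry): -44.

-44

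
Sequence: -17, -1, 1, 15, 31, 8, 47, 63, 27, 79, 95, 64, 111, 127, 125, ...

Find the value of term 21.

343

Positions follow the repeating pattern AAB; grouping by letter gives 2 tracks.
Track A: -17, -1, 15, 31, 47, 63, 79, 95, 111, 127. Linear: a_n = -33 + 16·n.
Track B: 1, 8, 27, 64, 125. The cubes 1³, 2³, 3³, ….
Term 21 comes from track B (its 7th entry): 343.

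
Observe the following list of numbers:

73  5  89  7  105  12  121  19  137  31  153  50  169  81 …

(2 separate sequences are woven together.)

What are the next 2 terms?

185, 131

Positions 1, 3, 5, … form one subsequence and positions 2, 4, 6, … form another.
Subsequence A: 73, 89, 105, 121, 137, 153, 169 — arithmetic, step +16.
Subsequence B: 5, 7, 12, 19, 31, 50, 81 — a Fibonacci-like recurrence a_n = a_{n-1} + a_{n-2}.
The 15th slot belongs to subsequence A; its 8th term is 185.
Term 16 comes from subsequence B (its 8th entry): 131.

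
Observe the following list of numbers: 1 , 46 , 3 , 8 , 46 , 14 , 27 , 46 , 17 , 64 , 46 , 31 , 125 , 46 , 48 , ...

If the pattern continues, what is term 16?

216

Read the sequence 3 terms at a time; column i is its own pattern.
Track A: 1, 8, 27, 64, 125. The cubes 1³, 2³, 3³, ….
Track B: 46, 46, 46, 46, 46. The constant sequence 46.
Track C: 3, 14, 17, 31, 48. A Fibonacci-like recurrence a_n = a_{n-1} + a_{n-2}.
Position 16 falls in track A as its term 6, giving 216.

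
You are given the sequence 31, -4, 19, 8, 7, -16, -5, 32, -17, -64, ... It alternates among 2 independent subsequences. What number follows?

Split by position mod 2 into 2 tracks.
Track A = 31, 19, 7, -5, -17: arithmetic with common difference −12.
Track B = -4, 8, -16, 32, -64: geometric with ratio -2.
Term 11 comes from track A (its 6th entry): -29.

-29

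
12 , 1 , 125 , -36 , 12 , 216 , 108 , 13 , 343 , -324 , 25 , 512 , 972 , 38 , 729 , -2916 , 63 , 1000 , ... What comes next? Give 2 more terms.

8748, 101

Taking every 3rd term gives 3 separate tracks.
Track A: 12, -36, 108, -324, 972, -2916. A geometric progression (common ratio -3).
Track B: 1, 12, 13, 25, 38, 63. A Fibonacci-like recurrence a_n = a_{n-1} + a_{n-2}.
Track C: 125, 216, 343, 512, 729, 1000. Perfect cubes starting at 5³.
Position 19 → track A, term 7 = 8748.
Position 20 → track B, term 7 = 101.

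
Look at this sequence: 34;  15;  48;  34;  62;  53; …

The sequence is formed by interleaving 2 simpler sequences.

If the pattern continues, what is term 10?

91

The terms cycle through 2 interleaved subsequences.
Track A: 34, 48, 62 (arithmetic with common difference +14).
Track B: 15, 34, 53 (linear: a_n = -4 + 19·n).
The 10th slot belongs to track B; its 5th term is 91.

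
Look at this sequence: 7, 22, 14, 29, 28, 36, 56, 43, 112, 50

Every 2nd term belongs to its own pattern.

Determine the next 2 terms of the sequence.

The terms cycle through 2 interleaved subsequences.
Stream A is 7, 14, 28, 56, 112, which is multiplying by 2 each time.
Stream B is 22, 29, 36, 43, 50, which is arithmetic, step +7.
Position 11 falls in stream A as its term 6, giving 224.
Position 12 falls in stream B as its term 6, giving 57.

224, 57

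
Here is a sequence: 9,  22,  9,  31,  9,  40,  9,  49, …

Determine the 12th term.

Split by position mod 2 into 2 tracks.
Track A: 9, 9, 9, 9 (always 9).
Track B: 22, 31, 40, 49 (arithmetic, step +9).
Position 12 falls in track B as its term 6, giving 67.

67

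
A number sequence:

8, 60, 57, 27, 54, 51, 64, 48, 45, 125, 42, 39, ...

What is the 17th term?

Reading positions in blocks of 3 reveals the pattern ABB — 2 tracks woven together.
Stream A: 8, 27, 64, 125 (perfect cubes starting at 2³).
Stream B: 60, 57, 54, 51, 48, 45, 42, 39 (arithmetic, step −3).
Term 17 comes from stream B (its 11th entry): 30.

30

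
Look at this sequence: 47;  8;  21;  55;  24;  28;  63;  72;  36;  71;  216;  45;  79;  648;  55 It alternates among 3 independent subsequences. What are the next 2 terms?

87, 1944

Read the sequence 3 terms at a time; column i is its own pattern.
Subsequence A = 47, 55, 63, 71, 79: arithmetic, step +8.
Subsequence B = 8, 24, 72, 216, 648: multiplying by 3 each time.
Subsequence C = 21, 28, 36, 45, 55: triangular numbers n(n+1)/2 for n = 6, 7, ….
The 16th slot belongs to subsequence A; its 6th term is 87.
Term 17 comes from subsequence B (its 6th entry): 1944.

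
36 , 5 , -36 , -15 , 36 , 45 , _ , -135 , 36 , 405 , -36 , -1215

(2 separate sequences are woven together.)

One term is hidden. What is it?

Positions 1, 3, 5, … form one subsequence and positions 2, 4, 6, … form another.
Track A is 36, -36, 36, ?, 36, -36, which is oscillating between 36 and -36.
Track B is 5, -15, 45, -135, 405, -1215, which is geometric with ratio -3.
Filling track A at index 4 by its rule yields -36.

-36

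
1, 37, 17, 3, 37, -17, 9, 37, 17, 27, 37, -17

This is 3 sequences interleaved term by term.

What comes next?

The terms cycle through 3 interleaved subsequences.
Subsequence A: 1, 3, 9, 27 — powers of 3.
Subsequence B: 37, 37, 37, 37 — the constant sequence 37.
Subsequence C: 17, -17, 17, -17 — alternating ±17.
Position 13 falls in subsequence A as its term 5, giving 81.

81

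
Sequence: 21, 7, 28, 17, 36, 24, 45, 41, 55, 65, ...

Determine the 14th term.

Positions 1, 3, 5, … form one subsequence and positions 2, 4, 6, … form another.
Track A: 21, 28, 36, 45, 55 — triangular numbers starting at T_6.
Track B: 7, 17, 24, 41, 65 — a Fibonacci-like recurrence a_n = a_{n-1} + a_{n-2}.
Term 14 comes from track B (its 7th entry): 171.

171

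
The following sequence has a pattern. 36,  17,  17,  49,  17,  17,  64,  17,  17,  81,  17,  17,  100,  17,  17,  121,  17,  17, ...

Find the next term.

144

Positions follow the repeating pattern ABB; grouping by letter gives 2 tracks.
Track A = 36, 49, 64, 81, 100, 121: perfect squares starting at 6².
Track B = 17, 17, 17, 17, 17, 17, 17, 17, 17, 17, 17, 17: always 17.
Position 19 falls in track A as its term 7, giving 144.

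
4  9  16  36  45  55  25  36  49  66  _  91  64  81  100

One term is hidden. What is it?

Positions follow the repeating pattern AAABBB; grouping by letter gives 2 tracks.
Stream A is 4, 9, 16, 25, 36, 49, 64, 81, 100, which is consecutive squares n² from n = 2.
Stream B is 36, 45, 55, 66, ?, 91, which is triangular numbers n(n+1)/2 for n = 8, 9, ….
Filling stream B at index 5 by its rule yields 78.

78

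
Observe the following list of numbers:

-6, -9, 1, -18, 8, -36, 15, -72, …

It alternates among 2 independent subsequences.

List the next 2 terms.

22, -144

Odd-indexed and even-indexed terms follow separate rules.
Subsequence A: -6, 1, 8, 15 — adding 7 each time.
Subsequence B: -9, -18, -36, -72 — geometric, ×2 each step.
The 9th slot belongs to subsequence A; its 5th term is 22.
The 10th slot belongs to subsequence B; its 5th term is -144.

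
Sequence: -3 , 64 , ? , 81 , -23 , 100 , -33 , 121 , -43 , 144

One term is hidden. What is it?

Odd-indexed and even-indexed terms follow separate rules.
Track A = -3, ?, -23, -33, -43: arithmetic with common difference −10.
Track B = 64, 81, 100, 121, 144: consecutive squares n² from n = 8.
So the missing entry in track A is -13.

-13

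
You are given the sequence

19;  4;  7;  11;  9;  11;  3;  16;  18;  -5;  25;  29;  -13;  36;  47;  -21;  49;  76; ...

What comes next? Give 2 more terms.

Taking every 3rd term gives 3 separate tracks.
Subsequence A: 19, 11, 3, -5, -13, -21 — subtracting 8 each time.
Subsequence B: 4, 9, 16, 25, 36, 49 — the squares 2², 3², 4², ….
Subsequence C: 7, 11, 18, 29, 47, 76 — each term equals the sum of the previous two.
Term 19 comes from subsequence A (its 7th entry): -29.
Position 20 falls in subsequence B as its term 7, giving 64.

-29, 64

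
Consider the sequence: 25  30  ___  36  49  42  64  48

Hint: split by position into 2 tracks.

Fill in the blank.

36

Taking every 2nd term gives 2 separate tracks.
Track A: 25, ?, 49, 64 — the squares 5², 6², 7², ….
Track B: 30, 36, 42, 48 — arithmetic, step +6.
The gap is track A's term 2; the rule gives 36.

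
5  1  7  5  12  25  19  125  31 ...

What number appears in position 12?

3125

Positions 1, 3, 5, … form one subsequence and positions 2, 4, 6, … form another.
Stream A: 5, 7, 12, 19, 31 — a Fibonacci-like recurrence a_n = a_{n-1} + a_{n-2}.
Stream B: 1, 5, 25, 125 — powers of 5.
The 12th slot belongs to stream B; its 6th term is 3125.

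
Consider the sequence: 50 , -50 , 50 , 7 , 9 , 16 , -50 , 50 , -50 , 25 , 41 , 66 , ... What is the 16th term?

107

Positions follow the repeating pattern AAABBB; grouping by letter gives 2 tracks.
Subsequence A = 50, -50, 50, -50, 50, -50: oscillating between 50 and -50.
Subsequence B = 7, 9, 16, 25, 41, 66: a Fibonacci-like recurrence a_n = a_{n-1} + a_{n-2}.
Term 16 comes from subsequence B (its 7th entry): 107.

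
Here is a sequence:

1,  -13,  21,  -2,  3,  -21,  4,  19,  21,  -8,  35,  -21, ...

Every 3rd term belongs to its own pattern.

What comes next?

Split by position mod 3: positions 1, 4, 7, … form one track, and each other residue class forms its own.
Subsequence A = 1, -2, 4, -8: multiplying by -2 each time.
Subsequence B = -13, 3, 19, 35: adding 16 each time.
Subsequence C = 21, -21, 21, -21: alternating ±21.
The 13th slot belongs to subsequence A; its 5th term is 16.

16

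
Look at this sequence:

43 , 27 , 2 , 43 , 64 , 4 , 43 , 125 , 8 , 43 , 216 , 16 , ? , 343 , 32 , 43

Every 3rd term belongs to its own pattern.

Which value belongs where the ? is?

Split by position mod 3 into 3 tracks.
Track A: 43, 43, 43, 43, ?, 43 — the constant sequence 43.
Track B: 27, 64, 125, 216, 343 — perfect cubes starting at 3³.
Track C: 2, 4, 8, 16, 32 — a geometric progression (common ratio 2).
Filling track A at index 5 by its rule yields 43.

43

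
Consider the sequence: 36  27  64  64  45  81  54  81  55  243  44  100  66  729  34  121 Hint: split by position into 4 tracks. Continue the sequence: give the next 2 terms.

78, 2187

The terms cycle through 4 interleaved subsequences.
Track A = 36, 45, 55, 66: triangular numbers starting at T_8.
Track B = 27, 81, 243, 729: powers 3^3, 3^4, 3^5, ….
Track C = 64, 54, 44, 34: arithmetic with common difference −10.
Track D = 64, 81, 100, 121: the squares 8², 9², 10², ….
Term 17 comes from track A (its 5th entry): 78.
Position 18 → track B, term 5 = 2187.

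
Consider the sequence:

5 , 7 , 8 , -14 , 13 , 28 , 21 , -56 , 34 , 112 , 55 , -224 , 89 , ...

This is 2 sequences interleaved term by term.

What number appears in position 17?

233

Taking every 2nd term gives 2 separate tracks.
Subsequence A: 5, 8, 13, 21, 34, 55, 89 — a Fibonacci-like recurrence a_n = a_{n-1} + a_{n-2}.
Subsequence B: 7, -14, 28, -56, 112, -224 — a geometric progression (common ratio -2).
Position 17 → subsequence A, term 9 = 233.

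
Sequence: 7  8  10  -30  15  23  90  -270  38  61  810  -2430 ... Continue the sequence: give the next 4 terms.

99, 160, 7290, -21870

Reading positions in blocks of 4 reveals the pattern AABB — 2 tracks woven together.
Track A: 7, 8, 15, 23, 38, 61. Each term equals the sum of the previous two.
Track B: 10, -30, 90, -270, 810, -2430. Geometric, ×-3 each step.
Term 13 comes from track A (its 7th entry): 99.
The 14th slot belongs to track A; its 8th term is 160.
Position 15 falls in track B as its term 7, giving 7290.
Term 16 comes from track B (its 8th entry): -21870.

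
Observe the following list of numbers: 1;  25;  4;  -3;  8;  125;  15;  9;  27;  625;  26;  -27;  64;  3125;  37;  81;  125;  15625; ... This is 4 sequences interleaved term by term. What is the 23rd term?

59

The terms cycle through 4 interleaved subsequences.
Subsequence A = 1, 8, 27, 64, 125: consecutive cubes n³ from n = 1.
Subsequence B = 25, 125, 625, 3125, 15625: powers 5^2, 5^3, 5^4, ….
Subsequence C = 4, 15, 26, 37: arithmetic, step +11.
Subsequence D = -3, 9, -27, 81: a geometric progression (common ratio -3).
Term 23 comes from subsequence C (its 6th entry): 59.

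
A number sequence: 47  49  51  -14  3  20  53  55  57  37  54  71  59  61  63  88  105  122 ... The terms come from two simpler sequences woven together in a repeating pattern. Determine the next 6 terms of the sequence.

Positions follow the repeating pattern AAABBB; grouping by letter gives 2 tracks.
Track A: 47, 49, 51, 53, 55, 57, 59, 61, 63 — arithmetic with common difference +2.
Track B: -14, 3, 20, 37, 54, 71, 88, 105, 122 — adding 17 each time.
Position 19 falls in track A as its term 10, giving 65.
The 20th slot belongs to track A; its 11th term is 67.
Position 21 falls in track A as its term 12, giving 69.
Position 22 falls in track B as its term 10, giving 139.
The 23rd slot belongs to track B; its 11th term is 156.
The 24th slot belongs to track B; its 12th term is 173.

65, 67, 69, 139, 156, 173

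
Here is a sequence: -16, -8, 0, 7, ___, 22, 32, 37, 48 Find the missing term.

Split by position mod 2 into 2 tracks.
Subsequence A is -16, 0, ?, 32, 48, which is arithmetic, step +16.
Subsequence B is -8, 7, 22, 37, which is arithmetic with common difference +15.
Filling subsequence A at index 3 by its rule yields 16.

16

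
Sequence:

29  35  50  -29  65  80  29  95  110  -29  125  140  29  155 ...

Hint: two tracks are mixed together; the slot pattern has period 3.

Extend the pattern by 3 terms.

The slot pattern repeats as ABB (period 3), so there are 2 interleaved tracks.
Track A: 29, -29, 29, -29, 29. The oscillation 29·(−1)^(n+1).
Track B: 35, 50, 65, 80, 95, 110, 125, 140, 155. Adding 15 each time.
Term 15 comes from track B (its 10th entry): 170.
Position 16 falls in track A as its term 6, giving -29.
Position 17 → track B, term 11 = 185.

170, -29, 185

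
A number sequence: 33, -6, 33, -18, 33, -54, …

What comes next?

33

Taking every 2nd term gives 2 separate tracks.
Track A is 33, 33, 33, which is constant 33.
Track B is -6, -18, -54, which is geometric, ×3 each step.
The 7th slot belongs to track A; its 4th term is 33.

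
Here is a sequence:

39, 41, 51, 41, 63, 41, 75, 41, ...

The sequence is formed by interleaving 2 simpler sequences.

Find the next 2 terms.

Positions 1, 3, 5, … form one subsequence and positions 2, 4, 6, … form another.
Stream A is 39, 51, 63, 75, which is arithmetic with common difference +12.
Stream B is 41, 41, 41, 41, which is always 41.
Position 9 → stream A, term 5 = 87.
Term 10 comes from stream B (its 5th entry): 41.

87, 41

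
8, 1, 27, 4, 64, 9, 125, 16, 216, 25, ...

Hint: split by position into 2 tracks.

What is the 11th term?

343

Positions 1, 3, 5, … form one subsequence and positions 2, 4, 6, … form another.
Subsequence A: 8, 27, 64, 125, 216. The cubes 2³, 3³, 4³, ….
Subsequence B: 1, 4, 9, 16, 25. Perfect squares starting at 1².
Term 11 comes from subsequence A (its 6th entry): 343.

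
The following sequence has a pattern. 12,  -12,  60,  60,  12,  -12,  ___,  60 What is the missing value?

60

Positions follow the repeating pattern AABB; grouping by letter gives 2 tracks.
Track A: 12, -12, 12, -12. The oscillation 12·(−1)^(n+1).
Track B: 60, 60, ?, 60. The constant sequence 60.
The gap is track B's term 3; the rule gives 60.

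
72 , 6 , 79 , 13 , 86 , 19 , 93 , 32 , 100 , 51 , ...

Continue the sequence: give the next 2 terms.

Taking every 2nd term gives 2 separate tracks.
Subsequence A: 72, 79, 86, 93, 100 (arithmetic with common difference +7).
Subsequence B: 6, 13, 19, 32, 51 (a Fibonacci-like recurrence a_n = a_{n-1} + a_{n-2}).
The 11th slot belongs to subsequence A; its 6th term is 107.
The 12th slot belongs to subsequence B; its 6th term is 83.

107, 83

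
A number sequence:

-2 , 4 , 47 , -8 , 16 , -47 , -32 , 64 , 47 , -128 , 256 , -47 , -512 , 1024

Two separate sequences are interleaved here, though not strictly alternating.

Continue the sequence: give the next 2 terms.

Positions follow the repeating pattern AAB; grouping by letter gives 2 tracks.
Track A: -2, 4, -8, 16, -32, 64, -128, 256, -512, 1024 — geometric with ratio -2.
Track B: 47, -47, 47, -47 — oscillating between 47 and -47.
Position 15 → track B, term 5 = 47.
Position 16 falls in track A as its term 11, giving -2048.

47, -2048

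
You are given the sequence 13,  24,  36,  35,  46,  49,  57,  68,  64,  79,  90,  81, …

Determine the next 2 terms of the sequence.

Reading positions in blocks of 3 reveals the pattern AAB — 2 tracks woven together.
Track A is 13, 24, 35, 46, 57, 68, 79, 90, which is arithmetic, step +11.
Track B is 36, 49, 64, 81, which is the squares 6², 7², 8², ….
The 13th slot belongs to track A; its 9th term is 101.
Position 14 → track A, term 10 = 112.

101, 112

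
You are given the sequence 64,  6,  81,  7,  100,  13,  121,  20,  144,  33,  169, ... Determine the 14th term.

The terms cycle through 2 interleaved subsequences.
Track A is 64, 81, 100, 121, 144, 169, which is the squares 8², 9², 10², ….
Track B is 6, 7, 13, 20, 33, which is a Fibonacci-like recurrence a_n = a_{n-1} + a_{n-2}.
Term 14 comes from track B (its 7th entry): 86.

86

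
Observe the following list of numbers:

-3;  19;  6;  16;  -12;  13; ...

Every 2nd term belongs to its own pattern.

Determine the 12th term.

4

The terms cycle through 2 interleaved subsequences.
Stream A: -3, 6, -12 — geometric, ×-2 each step.
Stream B: 19, 16, 13 — linear: a_n = 22 − 3·n.
The 12th slot belongs to stream B; its 6th term is 4.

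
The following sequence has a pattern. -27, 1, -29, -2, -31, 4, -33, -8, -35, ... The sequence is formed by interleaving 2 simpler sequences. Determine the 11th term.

-37

Odd-indexed and even-indexed terms follow separate rules.
Stream A: -27, -29, -31, -33, -35 — arithmetic, step −2.
Stream B: 1, -2, 4, -8 — multiplying by -2 each time.
Position 11 → stream A, term 6 = -37.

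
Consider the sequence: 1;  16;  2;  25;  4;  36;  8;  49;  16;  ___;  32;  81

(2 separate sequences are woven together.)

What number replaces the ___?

64

Positions 1, 3, 5, … form one subsequence and positions 2, 4, 6, … form another.
Track A: 1, 2, 4, 8, 16, 32 (powers of 2).
Track B: 16, 25, 36, 49, ?, 81 (consecutive squares n² from n = 4).
So the missing entry in track B is 64.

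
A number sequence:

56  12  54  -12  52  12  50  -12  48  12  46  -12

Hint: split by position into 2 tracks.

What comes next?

Split by position mod 2 into 2 tracks.
Subsequence A: 56, 54, 52, 50, 48, 46 (arithmetic with common difference −2).
Subsequence B: 12, -12, 12, -12, 12, -12 (alternating ±12).
The 13th slot belongs to subsequence A; its 7th term is 44.

44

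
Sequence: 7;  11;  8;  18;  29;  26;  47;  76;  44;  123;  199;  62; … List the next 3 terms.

Reading positions in blocks of 3 reveals the pattern AAB — 2 tracks woven together.
Track A is 7, 11, 18, 29, 47, 76, 123, 199, which is each term equals the sum of the previous two.
Track B is 8, 26, 44, 62, which is linear: a_n = -10 + 18·n.
Term 13 comes from track A (its 9th entry): 322.
The 14th slot belongs to track A; its 10th term is 521.
Position 15 falls in track B as its term 5, giving 80.

322, 521, 80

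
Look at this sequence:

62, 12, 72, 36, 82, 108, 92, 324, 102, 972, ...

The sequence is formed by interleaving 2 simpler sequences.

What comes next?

Odd-indexed and even-indexed terms follow separate rules.
Subsequence A is 62, 72, 82, 92, 102, which is linear: a_n = 52 + 10·n.
Subsequence B is 12, 36, 108, 324, 972, which is a geometric progression (common ratio 3).
Position 11 → subsequence A, term 6 = 112.

112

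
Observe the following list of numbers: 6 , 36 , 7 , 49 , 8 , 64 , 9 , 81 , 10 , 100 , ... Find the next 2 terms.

11, 121

Split by position mod 2 into 2 tracks.
Stream A: 6, 7, 8, 9, 10 (arithmetic with common difference +1).
Stream B: 36, 49, 64, 81, 100 (the squares 6², 7², 8², …).
The 11th slot belongs to stream A; its 6th term is 11.
Position 12 → stream B, term 6 = 121.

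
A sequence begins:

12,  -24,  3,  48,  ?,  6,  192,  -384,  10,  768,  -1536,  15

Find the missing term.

Reading positions in blocks of 3 reveals the pattern AAB — 2 tracks woven together.
Track A = 12, -24, 48, ?, 192, -384, 768, -1536: geometric, ×-2 each step.
Track B = 3, 6, 10, 15: triangular numbers n(n+1)/2 for n = 2, 3, ….
The gap is track A's term 4; the rule gives -96.

-96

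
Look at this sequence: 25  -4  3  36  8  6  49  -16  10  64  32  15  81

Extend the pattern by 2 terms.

Taking every 3rd term gives 3 separate tracks.
Subsequence A: 25, 36, 49, 64, 81 (consecutive squares n² from n = 5).
Subsequence B: -4, 8, -16, 32 (multiplying by -2 each time).
Subsequence C: 3, 6, 10, 15 (triangular numbers n(n+1)/2 for n = 2, 3, …).
Position 14 → subsequence B, term 5 = -64.
The 15th slot belongs to subsequence C; its 5th term is 21.

-64, 21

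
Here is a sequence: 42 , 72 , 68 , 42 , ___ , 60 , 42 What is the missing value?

64

The slot pattern repeats as ABB (period 3), so there are 2 interleaved tracks.
Stream A: 42, 42, 42. The constant sequence 42.
Stream B: 72, 68, ?, 60. Subtracting 4 each time.
The gap is stream B's term 3; the rule gives 64.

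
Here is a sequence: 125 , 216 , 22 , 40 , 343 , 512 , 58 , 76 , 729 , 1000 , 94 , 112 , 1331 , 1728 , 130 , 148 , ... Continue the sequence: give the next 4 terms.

The slot pattern repeats as AABB (period 4), so there are 2 interleaved tracks.
Track A: 125, 216, 343, 512, 729, 1000, 1331, 1728 — consecutive cubes n³ from n = 5.
Track B: 22, 40, 58, 76, 94, 112, 130, 148 — arithmetic with common difference +18.
Position 17 falls in track A as its term 9, giving 2197.
Position 18 → track A, term 10 = 2744.
Position 19 → track B, term 9 = 166.
Position 20 → track B, term 10 = 184.

2197, 2744, 166, 184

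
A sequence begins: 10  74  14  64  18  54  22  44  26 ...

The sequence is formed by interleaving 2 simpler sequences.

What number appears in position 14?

14

Split by position mod 2 into 2 tracks.
Stream A: 10, 14, 18, 22, 26. Adding 4 each time.
Stream B: 74, 64, 54, 44. Arithmetic with common difference −10.
Position 14 → stream B, term 7 = 14.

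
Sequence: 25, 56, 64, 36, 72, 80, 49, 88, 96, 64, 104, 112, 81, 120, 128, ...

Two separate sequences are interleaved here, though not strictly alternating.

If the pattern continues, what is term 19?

121

Reading positions in blocks of 3 reveals the pattern ABB — 2 tracks woven together.
Track A: 25, 36, 49, 64, 81. Consecutive squares n² from n = 5.
Track B: 56, 64, 72, 80, 88, 96, 104, 112, 120, 128. Arithmetic, step +8.
Term 19 comes from track A (its 7th entry): 121.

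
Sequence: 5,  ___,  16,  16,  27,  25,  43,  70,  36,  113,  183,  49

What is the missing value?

11

Positions follow the repeating pattern AAB; grouping by letter gives 2 tracks.
Stream A = 5, ?, 16, 27, 43, 70, 113, 183: a Fibonacci-like recurrence a_n = a_{n-1} + a_{n-2}.
Stream B = 16, 25, 36, 49: the squares 4², 5², 6², ….
So the missing entry in stream A is 11.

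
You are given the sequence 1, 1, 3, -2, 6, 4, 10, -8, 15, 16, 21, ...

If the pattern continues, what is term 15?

Odd-indexed and even-indexed terms follow separate rules.
Track A = 1, 3, 6, 10, 15, 21: triangular numbers starting at T_1.
Track B = 1, -2, 4, -8, 16: geometric, ×-2 each step.
The 15th slot belongs to track A; its 8th term is 36.

36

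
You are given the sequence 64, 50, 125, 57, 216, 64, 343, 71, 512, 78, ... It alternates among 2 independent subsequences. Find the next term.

729

Odd-indexed and even-indexed terms follow separate rules.
Track A = 64, 125, 216, 343, 512: perfect cubes starting at 4³.
Track B = 50, 57, 64, 71, 78: linear: a_n = 43 + 7·n.
Term 11 comes from track A (its 6th entry): 729.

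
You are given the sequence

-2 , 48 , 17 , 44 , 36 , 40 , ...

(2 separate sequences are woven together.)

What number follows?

Split by position mod 2 into 2 tracks.
Track A: -2, 17, 36. Arithmetic, step +19.
Track B: 48, 44, 40. Linear: a_n = 52 − 4·n.
Position 7 falls in track A as its term 4, giving 55.

55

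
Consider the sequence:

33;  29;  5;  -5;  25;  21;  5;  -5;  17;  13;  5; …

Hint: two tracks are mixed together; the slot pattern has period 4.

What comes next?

Reading positions in blocks of 4 reveals the pattern AABB — 2 tracks woven together.
Track A: 33, 29, 25, 21, 17, 13 (subtracting 4 each time).
Track B: 5, -5, 5, -5, 5 (alternating ±5).
The 12th slot belongs to track B; its 6th term is -5.

-5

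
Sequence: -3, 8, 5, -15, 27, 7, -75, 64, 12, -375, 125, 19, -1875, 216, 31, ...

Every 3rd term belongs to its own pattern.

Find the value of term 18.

Split by position mod 3 into 3 tracks.
Track A: -3, -15, -75, -375, -1875. Geometric with ratio 5.
Track B: 8, 27, 64, 125, 216. Consecutive cubes n³ from n = 2.
Track C: 5, 7, 12, 19, 31. Fibonacci-style (each term is the sum of the two before it).
Position 18 falls in track C as its term 6, giving 50.

50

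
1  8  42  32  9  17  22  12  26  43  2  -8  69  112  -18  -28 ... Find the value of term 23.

Positions follow the repeating pattern AABB; grouping by letter gives 2 tracks.
Track A is 1, 8, 9, 17, 26, 43, 69, 112, which is Fibonacci-style (each term is the sum of the two before it).
Track B is 42, 32, 22, 12, 2, -8, -18, -28, which is subtracting 10 each time.
Position 23 → track B, term 11 = -58.

-58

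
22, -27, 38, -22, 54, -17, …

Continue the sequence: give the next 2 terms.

The terms cycle through 2 interleaved subsequences.
Track A: 22, 38, 54 (arithmetic with common difference +16).
Track B: -27, -22, -17 (adding 5 each time).
Term 7 comes from track A (its 4th entry): 70.
Position 8 falls in track B as its term 4, giving -12.

70, -12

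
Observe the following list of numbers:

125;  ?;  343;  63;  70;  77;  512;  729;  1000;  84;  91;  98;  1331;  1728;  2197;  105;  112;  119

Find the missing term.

216

The slot pattern repeats as AAABBB (period 6), so there are 2 interleaved tracks.
Subsequence A: 125, ?, 343, 512, 729, 1000, 1331, 1728, 2197 (perfect cubes starting at 5³).
Subsequence B: 63, 70, 77, 84, 91, 98, 105, 112, 119 (linear: a_n = 56 + 7·n).
The gap is subsequence A's term 2; the rule gives 216.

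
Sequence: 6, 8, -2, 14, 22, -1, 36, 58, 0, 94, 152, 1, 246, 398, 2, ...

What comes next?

Reading positions in blocks of 3 reveals the pattern AAB — 2 tracks woven together.
Track A: 6, 8, 14, 22, 36, 58, 94, 152, 246, 398. Each term equals the sum of the previous two.
Track B: -2, -1, 0, 1, 2. Linear: a_n = -3 + n.
Term 16 comes from track A (its 11th entry): 644.

644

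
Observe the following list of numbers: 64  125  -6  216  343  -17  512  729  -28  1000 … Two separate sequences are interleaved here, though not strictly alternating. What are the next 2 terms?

Positions follow the repeating pattern AAB; grouping by letter gives 2 tracks.
Track A = 64, 125, 216, 343, 512, 729, 1000: the cubes 4³, 5³, 6³, ….
Track B = -6, -17, -28: linear: a_n = 5 − 11·n.
The 11th slot belongs to track A; its 8th term is 1331.
The 12th slot belongs to track B; its 4th term is -39.

1331, -39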